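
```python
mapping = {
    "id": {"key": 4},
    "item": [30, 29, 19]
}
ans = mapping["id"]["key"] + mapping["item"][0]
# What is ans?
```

Answer: 34

Derivation:
Trace (tracking ans):
mapping = {'id': {'key': 4}, 'item': [30, 29, 19]}  # -> mapping = {'id': {'key': 4}, 'item': [30, 29, 19]}
ans = mapping['id']['key'] + mapping['item'][0]  # -> ans = 34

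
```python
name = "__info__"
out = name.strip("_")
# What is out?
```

Trace (tracking out):
name = '__info__'  # -> name = '__info__'
out = name.strip('_')  # -> out = 'info'

Answer: 'info'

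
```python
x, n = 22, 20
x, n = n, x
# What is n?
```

Trace (tracking n):
x, n = (22, 20)  # -> x = 22, n = 20
x, n = (n, x)  # -> x = 20, n = 22

Answer: 22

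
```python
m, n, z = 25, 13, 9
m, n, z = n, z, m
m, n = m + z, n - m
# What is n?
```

Answer: -4

Derivation:
Trace (tracking n):
m, n, z = (25, 13, 9)  # -> m = 25, n = 13, z = 9
m, n, z = (n, z, m)  # -> m = 13, n = 9, z = 25
m, n = (m + z, n - m)  # -> m = 38, n = -4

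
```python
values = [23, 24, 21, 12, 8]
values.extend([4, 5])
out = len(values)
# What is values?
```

Answer: [23, 24, 21, 12, 8, 4, 5]

Derivation:
Trace (tracking values):
values = [23, 24, 21, 12, 8]  # -> values = [23, 24, 21, 12, 8]
values.extend([4, 5])  # -> values = [23, 24, 21, 12, 8, 4, 5]
out = len(values)  # -> out = 7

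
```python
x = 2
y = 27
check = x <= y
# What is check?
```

Trace (tracking check):
x = 2  # -> x = 2
y = 27  # -> y = 27
check = x <= y  # -> check = True

Answer: True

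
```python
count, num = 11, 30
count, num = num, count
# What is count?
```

Trace (tracking count):
count, num = (11, 30)  # -> count = 11, num = 30
count, num = (num, count)  # -> count = 30, num = 11

Answer: 30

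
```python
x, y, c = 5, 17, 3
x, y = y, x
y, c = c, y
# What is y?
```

Trace (tracking y):
x, y, c = (5, 17, 3)  # -> x = 5, y = 17, c = 3
x, y = (y, x)  # -> x = 17, y = 5
y, c = (c, y)  # -> y = 3, c = 5

Answer: 3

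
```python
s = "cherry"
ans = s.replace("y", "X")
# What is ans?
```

Trace (tracking ans):
s = 'cherry'  # -> s = 'cherry'
ans = s.replace('y', 'X')  # -> ans = 'cherrX'

Answer: 'cherrX'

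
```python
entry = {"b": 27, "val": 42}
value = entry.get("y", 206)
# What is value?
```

Trace (tracking value):
entry = {'b': 27, 'val': 42}  # -> entry = {'b': 27, 'val': 42}
value = entry.get('y', 206)  # -> value = 206

Answer: 206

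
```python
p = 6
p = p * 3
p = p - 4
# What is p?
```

Answer: 14

Derivation:
Trace (tracking p):
p = 6  # -> p = 6
p = p * 3  # -> p = 18
p = p - 4  # -> p = 14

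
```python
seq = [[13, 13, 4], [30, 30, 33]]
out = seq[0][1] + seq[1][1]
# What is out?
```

Trace (tracking out):
seq = [[13, 13, 4], [30, 30, 33]]  # -> seq = [[13, 13, 4], [30, 30, 33]]
out = seq[0][1] + seq[1][1]  # -> out = 43

Answer: 43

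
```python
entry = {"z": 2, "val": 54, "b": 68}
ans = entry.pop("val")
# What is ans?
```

Trace (tracking ans):
entry = {'z': 2, 'val': 54, 'b': 68}  # -> entry = {'z': 2, 'val': 54, 'b': 68}
ans = entry.pop('val')  # -> ans = 54

Answer: 54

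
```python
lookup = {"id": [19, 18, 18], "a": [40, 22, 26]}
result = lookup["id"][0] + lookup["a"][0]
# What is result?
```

Trace (tracking result):
lookup = {'id': [19, 18, 18], 'a': [40, 22, 26]}  # -> lookup = {'id': [19, 18, 18], 'a': [40, 22, 26]}
result = lookup['id'][0] + lookup['a'][0]  # -> result = 59

Answer: 59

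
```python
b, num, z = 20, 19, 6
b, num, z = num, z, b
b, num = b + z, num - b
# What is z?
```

Trace (tracking z):
b, num, z = (20, 19, 6)  # -> b = 20, num = 19, z = 6
b, num, z = (num, z, b)  # -> b = 19, num = 6, z = 20
b, num = (b + z, num - b)  # -> b = 39, num = -13

Answer: 20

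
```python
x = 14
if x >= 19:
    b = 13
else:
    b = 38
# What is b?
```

Answer: 38

Derivation:
Trace (tracking b):
x = 14  # -> x = 14
if x >= 19:  # condition is False
else:
    b = 38  # -> b = 38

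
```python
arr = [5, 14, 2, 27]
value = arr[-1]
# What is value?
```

Trace (tracking value):
arr = [5, 14, 2, 27]  # -> arr = [5, 14, 2, 27]
value = arr[-1]  # -> value = 27

Answer: 27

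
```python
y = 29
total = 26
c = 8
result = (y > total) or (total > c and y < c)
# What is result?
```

Trace (tracking result):
y = 29  # -> y = 29
total = 26  # -> total = 26
c = 8  # -> c = 8
result = y > total or (total > c and y < c)  # -> result = True

Answer: True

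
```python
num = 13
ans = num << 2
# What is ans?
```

Answer: 52

Derivation:
Trace (tracking ans):
num = 13  # -> num = 13
ans = num << 2  # -> ans = 52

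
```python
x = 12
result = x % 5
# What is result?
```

Trace (tracking result):
x = 12  # -> x = 12
result = x % 5  # -> result = 2

Answer: 2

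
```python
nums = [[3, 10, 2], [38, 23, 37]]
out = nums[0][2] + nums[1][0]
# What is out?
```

Answer: 40

Derivation:
Trace (tracking out):
nums = [[3, 10, 2], [38, 23, 37]]  # -> nums = [[3, 10, 2], [38, 23, 37]]
out = nums[0][2] + nums[1][0]  # -> out = 40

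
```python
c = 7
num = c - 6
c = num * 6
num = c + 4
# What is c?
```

Answer: 6

Derivation:
Trace (tracking c):
c = 7  # -> c = 7
num = c - 6  # -> num = 1
c = num * 6  # -> c = 6
num = c + 4  # -> num = 10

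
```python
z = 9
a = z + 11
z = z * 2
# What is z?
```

Answer: 18

Derivation:
Trace (tracking z):
z = 9  # -> z = 9
a = z + 11  # -> a = 20
z = z * 2  # -> z = 18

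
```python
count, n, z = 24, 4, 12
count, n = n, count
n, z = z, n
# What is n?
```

Trace (tracking n):
count, n, z = (24, 4, 12)  # -> count = 24, n = 4, z = 12
count, n = (n, count)  # -> count = 4, n = 24
n, z = (z, n)  # -> n = 12, z = 24

Answer: 12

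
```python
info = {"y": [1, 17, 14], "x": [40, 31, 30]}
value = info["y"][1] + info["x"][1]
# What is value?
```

Trace (tracking value):
info = {'y': [1, 17, 14], 'x': [40, 31, 30]}  # -> info = {'y': [1, 17, 14], 'x': [40, 31, 30]}
value = info['y'][1] + info['x'][1]  # -> value = 48

Answer: 48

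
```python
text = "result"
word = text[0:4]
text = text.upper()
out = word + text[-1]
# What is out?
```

Trace (tracking out):
text = 'result'  # -> text = 'result'
word = text[0:4]  # -> word = 'resu'
text = text.upper()  # -> text = 'RESULT'
out = word + text[-1]  # -> out = 'resuT'

Answer: 'resuT'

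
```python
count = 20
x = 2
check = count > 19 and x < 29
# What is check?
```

Trace (tracking check):
count = 20  # -> count = 20
x = 2  # -> x = 2
check = count > 19 and x < 29  # -> check = True

Answer: True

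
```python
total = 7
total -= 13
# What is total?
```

Answer: -6

Derivation:
Trace (tracking total):
total = 7  # -> total = 7
total -= 13  # -> total = -6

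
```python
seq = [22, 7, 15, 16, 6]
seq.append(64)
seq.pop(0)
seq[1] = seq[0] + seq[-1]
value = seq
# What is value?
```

Trace (tracking value):
seq = [22, 7, 15, 16, 6]  # -> seq = [22, 7, 15, 16, 6]
seq.append(64)  # -> seq = [22, 7, 15, 16, 6, 64]
seq.pop(0)  # -> seq = [7, 15, 16, 6, 64]
seq[1] = seq[0] + seq[-1]  # -> seq = [7, 71, 16, 6, 64]
value = seq  # -> value = [7, 71, 16, 6, 64]

Answer: [7, 71, 16, 6, 64]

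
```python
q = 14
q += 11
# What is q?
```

Trace (tracking q):
q = 14  # -> q = 14
q += 11  # -> q = 25

Answer: 25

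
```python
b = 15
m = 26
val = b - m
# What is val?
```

Trace (tracking val):
b = 15  # -> b = 15
m = 26  # -> m = 26
val = b - m  # -> val = -11

Answer: -11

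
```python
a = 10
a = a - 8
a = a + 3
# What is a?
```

Trace (tracking a):
a = 10  # -> a = 10
a = a - 8  # -> a = 2
a = a + 3  # -> a = 5

Answer: 5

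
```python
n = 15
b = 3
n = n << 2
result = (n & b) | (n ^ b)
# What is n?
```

Answer: 60

Derivation:
Trace (tracking n):
n = 15  # -> n = 15
b = 3  # -> b = 3
n = n << 2  # -> n = 60
result = n & b | n ^ b  # -> result = 63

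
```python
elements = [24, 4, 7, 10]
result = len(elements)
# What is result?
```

Trace (tracking result):
elements = [24, 4, 7, 10]  # -> elements = [24, 4, 7, 10]
result = len(elements)  # -> result = 4

Answer: 4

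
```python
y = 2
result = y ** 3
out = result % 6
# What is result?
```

Answer: 8

Derivation:
Trace (tracking result):
y = 2  # -> y = 2
result = y ** 3  # -> result = 8
out = result % 6  # -> out = 2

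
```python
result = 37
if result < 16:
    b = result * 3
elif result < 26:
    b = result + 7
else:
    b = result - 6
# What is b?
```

Answer: 31

Derivation:
Trace (tracking b):
result = 37  # -> result = 37
if result < 16:  # condition is False
elif result < 26:  # condition is False
else:
    b = result - 6  # -> b = 31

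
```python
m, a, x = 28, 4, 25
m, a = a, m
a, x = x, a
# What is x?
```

Trace (tracking x):
m, a, x = (28, 4, 25)  # -> m = 28, a = 4, x = 25
m, a = (a, m)  # -> m = 4, a = 28
a, x = (x, a)  # -> a = 25, x = 28

Answer: 28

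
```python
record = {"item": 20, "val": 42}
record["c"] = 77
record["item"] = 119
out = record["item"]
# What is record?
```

Answer: {'item': 119, 'val': 42, 'c': 77}

Derivation:
Trace (tracking record):
record = {'item': 20, 'val': 42}  # -> record = {'item': 20, 'val': 42}
record['c'] = 77  # -> record = {'item': 20, 'val': 42, 'c': 77}
record['item'] = 119  # -> record = {'item': 119, 'val': 42, 'c': 77}
out = record['item']  # -> out = 119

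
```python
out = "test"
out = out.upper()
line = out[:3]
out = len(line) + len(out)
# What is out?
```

Answer: 7

Derivation:
Trace (tracking out):
out = 'test'  # -> out = 'test'
out = out.upper()  # -> out = 'TEST'
line = out[:3]  # -> line = 'TES'
out = len(line) + len(out)  # -> out = 7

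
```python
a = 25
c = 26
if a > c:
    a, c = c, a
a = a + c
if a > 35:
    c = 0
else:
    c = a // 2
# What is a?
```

Trace (tracking a):
a = 25  # -> a = 25
c = 26  # -> c = 26
if a > c:  # condition is False
a = a + c  # -> a = 51
if a > 35:  # condition is True
    c = 0  # -> c = 0

Answer: 51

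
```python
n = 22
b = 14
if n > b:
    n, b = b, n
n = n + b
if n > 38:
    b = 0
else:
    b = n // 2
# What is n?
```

Answer: 36

Derivation:
Trace (tracking n):
n = 22  # -> n = 22
b = 14  # -> b = 14
if n > b:  # condition is True
    n, b = (b, n)  # -> n = 14, b = 22
n = n + b  # -> n = 36
if n > 38:  # condition is False
else:
    b = n // 2  # -> b = 18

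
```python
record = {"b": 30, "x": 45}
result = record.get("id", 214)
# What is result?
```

Trace (tracking result):
record = {'b': 30, 'x': 45}  # -> record = {'b': 30, 'x': 45}
result = record.get('id', 214)  # -> result = 214

Answer: 214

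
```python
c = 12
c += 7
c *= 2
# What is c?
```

Answer: 38

Derivation:
Trace (tracking c):
c = 12  # -> c = 12
c += 7  # -> c = 19
c *= 2  # -> c = 38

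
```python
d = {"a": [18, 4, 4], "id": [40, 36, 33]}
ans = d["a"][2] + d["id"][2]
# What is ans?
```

Trace (tracking ans):
d = {'a': [18, 4, 4], 'id': [40, 36, 33]}  # -> d = {'a': [18, 4, 4], 'id': [40, 36, 33]}
ans = d['a'][2] + d['id'][2]  # -> ans = 37

Answer: 37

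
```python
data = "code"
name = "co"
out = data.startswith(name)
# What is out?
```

Answer: True

Derivation:
Trace (tracking out):
data = 'code'  # -> data = 'code'
name = 'co'  # -> name = 'co'
out = data.startswith(name)  # -> out = True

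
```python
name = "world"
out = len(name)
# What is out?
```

Answer: 5

Derivation:
Trace (tracking out):
name = 'world'  # -> name = 'world'
out = len(name)  # -> out = 5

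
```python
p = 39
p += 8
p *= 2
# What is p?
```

Trace (tracking p):
p = 39  # -> p = 39
p += 8  # -> p = 47
p *= 2  # -> p = 94

Answer: 94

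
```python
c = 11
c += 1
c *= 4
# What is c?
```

Trace (tracking c):
c = 11  # -> c = 11
c += 1  # -> c = 12
c *= 4  # -> c = 48

Answer: 48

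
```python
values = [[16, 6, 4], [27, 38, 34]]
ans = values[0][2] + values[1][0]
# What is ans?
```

Trace (tracking ans):
values = [[16, 6, 4], [27, 38, 34]]  # -> values = [[16, 6, 4], [27, 38, 34]]
ans = values[0][2] + values[1][0]  # -> ans = 31

Answer: 31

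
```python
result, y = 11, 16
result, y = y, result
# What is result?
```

Answer: 16

Derivation:
Trace (tracking result):
result, y = (11, 16)  # -> result = 11, y = 16
result, y = (y, result)  # -> result = 16, y = 11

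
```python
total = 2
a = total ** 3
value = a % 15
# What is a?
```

Answer: 8

Derivation:
Trace (tracking a):
total = 2  # -> total = 2
a = total ** 3  # -> a = 8
value = a % 15  # -> value = 8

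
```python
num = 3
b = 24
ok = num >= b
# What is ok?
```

Trace (tracking ok):
num = 3  # -> num = 3
b = 24  # -> b = 24
ok = num >= b  # -> ok = False

Answer: False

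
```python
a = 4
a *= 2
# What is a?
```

Trace (tracking a):
a = 4  # -> a = 4
a *= 2  # -> a = 8

Answer: 8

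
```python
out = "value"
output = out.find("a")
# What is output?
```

Answer: 1

Derivation:
Trace (tracking output):
out = 'value'  # -> out = 'value'
output = out.find('a')  # -> output = 1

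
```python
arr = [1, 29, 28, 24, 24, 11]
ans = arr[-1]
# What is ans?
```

Answer: 11

Derivation:
Trace (tracking ans):
arr = [1, 29, 28, 24, 24, 11]  # -> arr = [1, 29, 28, 24, 24, 11]
ans = arr[-1]  # -> ans = 11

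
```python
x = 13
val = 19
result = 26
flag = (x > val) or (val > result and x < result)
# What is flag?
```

Trace (tracking flag):
x = 13  # -> x = 13
val = 19  # -> val = 19
result = 26  # -> result = 26
flag = x > val or (val > result and x < result)  # -> flag = False

Answer: False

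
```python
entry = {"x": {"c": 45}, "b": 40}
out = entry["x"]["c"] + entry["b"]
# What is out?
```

Trace (tracking out):
entry = {'x': {'c': 45}, 'b': 40}  # -> entry = {'x': {'c': 45}, 'b': 40}
out = entry['x']['c'] + entry['b']  # -> out = 85

Answer: 85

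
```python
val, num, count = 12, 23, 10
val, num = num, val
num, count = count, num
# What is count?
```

Trace (tracking count):
val, num, count = (12, 23, 10)  # -> val = 12, num = 23, count = 10
val, num = (num, val)  # -> val = 23, num = 12
num, count = (count, num)  # -> num = 10, count = 12

Answer: 12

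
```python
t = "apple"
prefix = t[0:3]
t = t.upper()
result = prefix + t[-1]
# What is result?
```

Trace (tracking result):
t = 'apple'  # -> t = 'apple'
prefix = t[0:3]  # -> prefix = 'app'
t = t.upper()  # -> t = 'APPLE'
result = prefix + t[-1]  # -> result = 'appE'

Answer: 'appE'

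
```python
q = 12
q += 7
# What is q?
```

Trace (tracking q):
q = 12  # -> q = 12
q += 7  # -> q = 19

Answer: 19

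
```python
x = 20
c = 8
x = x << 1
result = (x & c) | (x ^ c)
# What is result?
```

Trace (tracking result):
x = 20  # -> x = 20
c = 8  # -> c = 8
x = x << 1  # -> x = 40
result = x & c | x ^ c  # -> result = 40

Answer: 40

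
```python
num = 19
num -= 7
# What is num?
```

Answer: 12

Derivation:
Trace (tracking num):
num = 19  # -> num = 19
num -= 7  # -> num = 12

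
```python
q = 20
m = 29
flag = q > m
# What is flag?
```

Trace (tracking flag):
q = 20  # -> q = 20
m = 29  # -> m = 29
flag = q > m  # -> flag = False

Answer: False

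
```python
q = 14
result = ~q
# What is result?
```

Answer: -15

Derivation:
Trace (tracking result):
q = 14  # -> q = 14
result = ~q  # -> result = -15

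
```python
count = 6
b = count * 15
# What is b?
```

Answer: 90

Derivation:
Trace (tracking b):
count = 6  # -> count = 6
b = count * 15  # -> b = 90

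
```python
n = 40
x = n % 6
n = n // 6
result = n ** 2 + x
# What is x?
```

Answer: 4

Derivation:
Trace (tracking x):
n = 40  # -> n = 40
x = n % 6  # -> x = 4
n = n // 6  # -> n = 6
result = n ** 2 + x  # -> result = 40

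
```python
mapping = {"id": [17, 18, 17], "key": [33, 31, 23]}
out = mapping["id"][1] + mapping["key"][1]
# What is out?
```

Trace (tracking out):
mapping = {'id': [17, 18, 17], 'key': [33, 31, 23]}  # -> mapping = {'id': [17, 18, 17], 'key': [33, 31, 23]}
out = mapping['id'][1] + mapping['key'][1]  # -> out = 49

Answer: 49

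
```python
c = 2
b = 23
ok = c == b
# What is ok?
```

Trace (tracking ok):
c = 2  # -> c = 2
b = 23  # -> b = 23
ok = c == b  # -> ok = False

Answer: False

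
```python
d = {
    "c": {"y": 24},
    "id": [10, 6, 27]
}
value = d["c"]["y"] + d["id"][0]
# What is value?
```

Answer: 34

Derivation:
Trace (tracking value):
d = {'c': {'y': 24}, 'id': [10, 6, 27]}  # -> d = {'c': {'y': 24}, 'id': [10, 6, 27]}
value = d['c']['y'] + d['id'][0]  # -> value = 34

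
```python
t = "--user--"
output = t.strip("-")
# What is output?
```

Trace (tracking output):
t = '--user--'  # -> t = '--user--'
output = t.strip('-')  # -> output = 'user'

Answer: 'user'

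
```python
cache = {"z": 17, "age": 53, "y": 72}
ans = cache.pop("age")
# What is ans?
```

Answer: 53

Derivation:
Trace (tracking ans):
cache = {'z': 17, 'age': 53, 'y': 72}  # -> cache = {'z': 17, 'age': 53, 'y': 72}
ans = cache.pop('age')  # -> ans = 53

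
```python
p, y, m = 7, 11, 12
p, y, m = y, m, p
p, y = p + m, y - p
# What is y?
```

Trace (tracking y):
p, y, m = (7, 11, 12)  # -> p = 7, y = 11, m = 12
p, y, m = (y, m, p)  # -> p = 11, y = 12, m = 7
p, y = (p + m, y - p)  # -> p = 18, y = 1

Answer: 1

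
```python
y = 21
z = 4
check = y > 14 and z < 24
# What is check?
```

Answer: True

Derivation:
Trace (tracking check):
y = 21  # -> y = 21
z = 4  # -> z = 4
check = y > 14 and z < 24  # -> check = True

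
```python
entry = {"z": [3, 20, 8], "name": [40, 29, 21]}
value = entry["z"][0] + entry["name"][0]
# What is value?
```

Answer: 43

Derivation:
Trace (tracking value):
entry = {'z': [3, 20, 8], 'name': [40, 29, 21]}  # -> entry = {'z': [3, 20, 8], 'name': [40, 29, 21]}
value = entry['z'][0] + entry['name'][0]  # -> value = 43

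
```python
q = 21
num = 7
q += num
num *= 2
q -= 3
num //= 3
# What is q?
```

Trace (tracking q):
q = 21  # -> q = 21
num = 7  # -> num = 7
q += num  # -> q = 28
num *= 2  # -> num = 14
q -= 3  # -> q = 25
num //= 3  # -> num = 4

Answer: 25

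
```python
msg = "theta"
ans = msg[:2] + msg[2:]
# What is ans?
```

Answer: 'theta'

Derivation:
Trace (tracking ans):
msg = 'theta'  # -> msg = 'theta'
ans = msg[:2] + msg[2:]  # -> ans = 'theta'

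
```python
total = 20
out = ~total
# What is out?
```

Answer: -21

Derivation:
Trace (tracking out):
total = 20  # -> total = 20
out = ~total  # -> out = -21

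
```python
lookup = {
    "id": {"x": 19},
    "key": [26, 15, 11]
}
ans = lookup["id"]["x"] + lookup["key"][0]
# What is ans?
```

Answer: 45

Derivation:
Trace (tracking ans):
lookup = {'id': {'x': 19}, 'key': [26, 15, 11]}  # -> lookup = {'id': {'x': 19}, 'key': [26, 15, 11]}
ans = lookup['id']['x'] + lookup['key'][0]  # -> ans = 45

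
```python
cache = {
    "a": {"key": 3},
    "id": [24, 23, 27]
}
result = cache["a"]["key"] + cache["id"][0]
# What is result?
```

Answer: 27

Derivation:
Trace (tracking result):
cache = {'a': {'key': 3}, 'id': [24, 23, 27]}  # -> cache = {'a': {'key': 3}, 'id': [24, 23, 27]}
result = cache['a']['key'] + cache['id'][0]  # -> result = 27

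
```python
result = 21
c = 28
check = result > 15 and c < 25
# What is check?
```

Answer: False

Derivation:
Trace (tracking check):
result = 21  # -> result = 21
c = 28  # -> c = 28
check = result > 15 and c < 25  # -> check = False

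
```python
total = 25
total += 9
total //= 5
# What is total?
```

Trace (tracking total):
total = 25  # -> total = 25
total += 9  # -> total = 34
total //= 5  # -> total = 6

Answer: 6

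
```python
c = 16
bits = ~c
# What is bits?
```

Answer: -17

Derivation:
Trace (tracking bits):
c = 16  # -> c = 16
bits = ~c  # -> bits = -17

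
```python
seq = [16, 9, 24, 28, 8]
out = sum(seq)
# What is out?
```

Answer: 85

Derivation:
Trace (tracking out):
seq = [16, 9, 24, 28, 8]  # -> seq = [16, 9, 24, 28, 8]
out = sum(seq)  # -> out = 85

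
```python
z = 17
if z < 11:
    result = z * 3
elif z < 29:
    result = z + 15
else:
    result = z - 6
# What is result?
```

Answer: 32

Derivation:
Trace (tracking result):
z = 17  # -> z = 17
if z < 11:  # condition is False
elif z < 29:  # condition is True
    result = z + 15  # -> result = 32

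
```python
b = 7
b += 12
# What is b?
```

Answer: 19

Derivation:
Trace (tracking b):
b = 7  # -> b = 7
b += 12  # -> b = 19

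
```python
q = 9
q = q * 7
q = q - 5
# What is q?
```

Answer: 58

Derivation:
Trace (tracking q):
q = 9  # -> q = 9
q = q * 7  # -> q = 63
q = q - 5  # -> q = 58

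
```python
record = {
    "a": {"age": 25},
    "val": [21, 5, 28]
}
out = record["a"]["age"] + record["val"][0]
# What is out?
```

Answer: 46

Derivation:
Trace (tracking out):
record = {'a': {'age': 25}, 'val': [21, 5, 28]}  # -> record = {'a': {'age': 25}, 'val': [21, 5, 28]}
out = record['a']['age'] + record['val'][0]  # -> out = 46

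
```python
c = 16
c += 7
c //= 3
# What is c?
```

Trace (tracking c):
c = 16  # -> c = 16
c += 7  # -> c = 23
c //= 3  # -> c = 7

Answer: 7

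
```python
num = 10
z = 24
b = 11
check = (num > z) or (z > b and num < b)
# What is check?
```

Trace (tracking check):
num = 10  # -> num = 10
z = 24  # -> z = 24
b = 11  # -> b = 11
check = num > z or (z > b and num < b)  # -> check = True

Answer: True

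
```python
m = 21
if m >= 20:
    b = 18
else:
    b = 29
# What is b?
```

Trace (tracking b):
m = 21  # -> m = 21
if m >= 20:  # condition is True
    b = 18  # -> b = 18

Answer: 18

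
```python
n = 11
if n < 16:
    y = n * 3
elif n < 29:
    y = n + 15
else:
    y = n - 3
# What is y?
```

Answer: 33

Derivation:
Trace (tracking y):
n = 11  # -> n = 11
if n < 16:  # condition is True
    y = n * 3  # -> y = 33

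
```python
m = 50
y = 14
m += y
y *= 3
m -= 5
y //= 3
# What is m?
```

Answer: 59

Derivation:
Trace (tracking m):
m = 50  # -> m = 50
y = 14  # -> y = 14
m += y  # -> m = 64
y *= 3  # -> y = 42
m -= 5  # -> m = 59
y //= 3  # -> y = 14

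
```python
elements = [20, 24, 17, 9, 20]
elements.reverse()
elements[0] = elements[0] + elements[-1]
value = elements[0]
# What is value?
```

Answer: 40

Derivation:
Trace (tracking value):
elements = [20, 24, 17, 9, 20]  # -> elements = [20, 24, 17, 9, 20]
elements.reverse()  # -> elements = [20, 9, 17, 24, 20]
elements[0] = elements[0] + elements[-1]  # -> elements = [40, 9, 17, 24, 20]
value = elements[0]  # -> value = 40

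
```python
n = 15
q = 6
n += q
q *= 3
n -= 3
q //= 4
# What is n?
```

Trace (tracking n):
n = 15  # -> n = 15
q = 6  # -> q = 6
n += q  # -> n = 21
q *= 3  # -> q = 18
n -= 3  # -> n = 18
q //= 4  # -> q = 4

Answer: 18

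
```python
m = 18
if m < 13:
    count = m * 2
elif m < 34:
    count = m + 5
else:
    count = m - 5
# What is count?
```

Answer: 23

Derivation:
Trace (tracking count):
m = 18  # -> m = 18
if m < 13:  # condition is False
elif m < 34:  # condition is True
    count = m + 5  # -> count = 23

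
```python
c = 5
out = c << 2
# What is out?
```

Trace (tracking out):
c = 5  # -> c = 5
out = c << 2  # -> out = 20

Answer: 20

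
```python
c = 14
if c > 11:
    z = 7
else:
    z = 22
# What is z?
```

Trace (tracking z):
c = 14  # -> c = 14
if c > 11:  # condition is True
    z = 7  # -> z = 7

Answer: 7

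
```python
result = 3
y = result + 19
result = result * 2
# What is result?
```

Answer: 6

Derivation:
Trace (tracking result):
result = 3  # -> result = 3
y = result + 19  # -> y = 22
result = result * 2  # -> result = 6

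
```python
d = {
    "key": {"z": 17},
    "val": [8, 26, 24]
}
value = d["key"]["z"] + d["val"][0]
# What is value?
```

Trace (tracking value):
d = {'key': {'z': 17}, 'val': [8, 26, 24]}  # -> d = {'key': {'z': 17}, 'val': [8, 26, 24]}
value = d['key']['z'] + d['val'][0]  # -> value = 25

Answer: 25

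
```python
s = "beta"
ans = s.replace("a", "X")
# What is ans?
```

Trace (tracking ans):
s = 'beta'  # -> s = 'beta'
ans = s.replace('a', 'X')  # -> ans = 'betX'

Answer: 'betX'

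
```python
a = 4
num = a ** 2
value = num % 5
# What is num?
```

Trace (tracking num):
a = 4  # -> a = 4
num = a ** 2  # -> num = 16
value = num % 5  # -> value = 1

Answer: 16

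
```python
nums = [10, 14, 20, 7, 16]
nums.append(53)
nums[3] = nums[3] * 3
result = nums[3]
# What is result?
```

Trace (tracking result):
nums = [10, 14, 20, 7, 16]  # -> nums = [10, 14, 20, 7, 16]
nums.append(53)  # -> nums = [10, 14, 20, 7, 16, 53]
nums[3] = nums[3] * 3  # -> nums = [10, 14, 20, 21, 16, 53]
result = nums[3]  # -> result = 21

Answer: 21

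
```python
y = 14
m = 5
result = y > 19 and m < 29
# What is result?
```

Answer: False

Derivation:
Trace (tracking result):
y = 14  # -> y = 14
m = 5  # -> m = 5
result = y > 19 and m < 29  # -> result = False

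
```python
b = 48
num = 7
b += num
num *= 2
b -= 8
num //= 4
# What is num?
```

Trace (tracking num):
b = 48  # -> b = 48
num = 7  # -> num = 7
b += num  # -> b = 55
num *= 2  # -> num = 14
b -= 8  # -> b = 47
num //= 4  # -> num = 3

Answer: 3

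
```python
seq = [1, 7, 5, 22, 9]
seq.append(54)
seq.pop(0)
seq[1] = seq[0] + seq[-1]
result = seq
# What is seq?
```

Answer: [7, 61, 22, 9, 54]

Derivation:
Trace (tracking seq):
seq = [1, 7, 5, 22, 9]  # -> seq = [1, 7, 5, 22, 9]
seq.append(54)  # -> seq = [1, 7, 5, 22, 9, 54]
seq.pop(0)  # -> seq = [7, 5, 22, 9, 54]
seq[1] = seq[0] + seq[-1]  # -> seq = [7, 61, 22, 9, 54]
result = seq  # -> result = [7, 61, 22, 9, 54]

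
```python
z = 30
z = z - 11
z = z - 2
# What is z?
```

Trace (tracking z):
z = 30  # -> z = 30
z = z - 11  # -> z = 19
z = z - 2  # -> z = 17

Answer: 17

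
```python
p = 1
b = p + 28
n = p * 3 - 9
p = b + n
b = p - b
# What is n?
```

Trace (tracking n):
p = 1  # -> p = 1
b = p + 28  # -> b = 29
n = p * 3 - 9  # -> n = -6
p = b + n  # -> p = 23
b = p - b  # -> b = -6

Answer: -6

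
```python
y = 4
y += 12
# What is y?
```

Answer: 16

Derivation:
Trace (tracking y):
y = 4  # -> y = 4
y += 12  # -> y = 16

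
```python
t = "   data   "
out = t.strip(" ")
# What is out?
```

Trace (tracking out):
t = '   data   '  # -> t = '   data   '
out = t.strip(' ')  # -> out = 'data'

Answer: 'data'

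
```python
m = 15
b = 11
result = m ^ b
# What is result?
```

Answer: 4

Derivation:
Trace (tracking result):
m = 15  # -> m = 15
b = 11  # -> b = 11
result = m ^ b  # -> result = 4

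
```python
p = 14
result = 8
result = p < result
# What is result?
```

Answer: False

Derivation:
Trace (tracking result):
p = 14  # -> p = 14
result = 8  # -> result = 8
result = p < result  # -> result = False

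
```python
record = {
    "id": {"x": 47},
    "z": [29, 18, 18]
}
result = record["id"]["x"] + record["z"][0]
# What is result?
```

Trace (tracking result):
record = {'id': {'x': 47}, 'z': [29, 18, 18]}  # -> record = {'id': {'x': 47}, 'z': [29, 18, 18]}
result = record['id']['x'] + record['z'][0]  # -> result = 76

Answer: 76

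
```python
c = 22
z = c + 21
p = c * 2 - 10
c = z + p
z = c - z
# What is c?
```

Answer: 77

Derivation:
Trace (tracking c):
c = 22  # -> c = 22
z = c + 21  # -> z = 43
p = c * 2 - 10  # -> p = 34
c = z + p  # -> c = 77
z = c - z  # -> z = 34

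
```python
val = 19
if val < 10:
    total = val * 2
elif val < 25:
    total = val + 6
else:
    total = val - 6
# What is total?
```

Trace (tracking total):
val = 19  # -> val = 19
if val < 10:  # condition is False
elif val < 25:  # condition is True
    total = val + 6  # -> total = 25

Answer: 25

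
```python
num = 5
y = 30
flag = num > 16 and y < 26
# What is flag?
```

Answer: False

Derivation:
Trace (tracking flag):
num = 5  # -> num = 5
y = 30  # -> y = 30
flag = num > 16 and y < 26  # -> flag = False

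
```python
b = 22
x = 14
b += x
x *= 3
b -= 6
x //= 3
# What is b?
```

Answer: 30

Derivation:
Trace (tracking b):
b = 22  # -> b = 22
x = 14  # -> x = 14
b += x  # -> b = 36
x *= 3  # -> x = 42
b -= 6  # -> b = 30
x //= 3  # -> x = 14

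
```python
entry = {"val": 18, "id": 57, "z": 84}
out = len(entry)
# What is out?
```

Trace (tracking out):
entry = {'val': 18, 'id': 57, 'z': 84}  # -> entry = {'val': 18, 'id': 57, 'z': 84}
out = len(entry)  # -> out = 3

Answer: 3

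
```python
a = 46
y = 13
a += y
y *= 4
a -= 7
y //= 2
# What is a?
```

Trace (tracking a):
a = 46  # -> a = 46
y = 13  # -> y = 13
a += y  # -> a = 59
y *= 4  # -> y = 52
a -= 7  # -> a = 52
y //= 2  # -> y = 26

Answer: 52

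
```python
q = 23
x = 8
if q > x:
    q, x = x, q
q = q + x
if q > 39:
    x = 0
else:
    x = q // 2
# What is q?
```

Answer: 31

Derivation:
Trace (tracking q):
q = 23  # -> q = 23
x = 8  # -> x = 8
if q > x:  # condition is True
    q, x = (x, q)  # -> q = 8, x = 23
q = q + x  # -> q = 31
if q > 39:  # condition is False
else:
    x = q // 2  # -> x = 15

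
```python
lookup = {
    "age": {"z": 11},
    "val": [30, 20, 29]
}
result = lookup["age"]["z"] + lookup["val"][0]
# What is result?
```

Answer: 41

Derivation:
Trace (tracking result):
lookup = {'age': {'z': 11}, 'val': [30, 20, 29]}  # -> lookup = {'age': {'z': 11}, 'val': [30, 20, 29]}
result = lookup['age']['z'] + lookup['val'][0]  # -> result = 41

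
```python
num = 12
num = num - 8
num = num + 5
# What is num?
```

Answer: 9

Derivation:
Trace (tracking num):
num = 12  # -> num = 12
num = num - 8  # -> num = 4
num = num + 5  # -> num = 9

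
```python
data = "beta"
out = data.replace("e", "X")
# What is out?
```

Trace (tracking out):
data = 'beta'  # -> data = 'beta'
out = data.replace('e', 'X')  # -> out = 'bXta'

Answer: 'bXta'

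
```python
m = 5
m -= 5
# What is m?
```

Answer: 0

Derivation:
Trace (tracking m):
m = 5  # -> m = 5
m -= 5  # -> m = 0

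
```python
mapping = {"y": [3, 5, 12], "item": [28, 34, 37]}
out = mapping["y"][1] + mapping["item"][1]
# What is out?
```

Trace (tracking out):
mapping = {'y': [3, 5, 12], 'item': [28, 34, 37]}  # -> mapping = {'y': [3, 5, 12], 'item': [28, 34, 37]}
out = mapping['y'][1] + mapping['item'][1]  # -> out = 39

Answer: 39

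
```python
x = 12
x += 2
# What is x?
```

Trace (tracking x):
x = 12  # -> x = 12
x += 2  # -> x = 14

Answer: 14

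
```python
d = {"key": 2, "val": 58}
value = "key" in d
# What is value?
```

Trace (tracking value):
d = {'key': 2, 'val': 58}  # -> d = {'key': 2, 'val': 58}
value = 'key' in d  # -> value = True

Answer: True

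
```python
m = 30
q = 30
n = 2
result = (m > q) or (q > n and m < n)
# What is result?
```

Trace (tracking result):
m = 30  # -> m = 30
q = 30  # -> q = 30
n = 2  # -> n = 2
result = m > q or (q > n and m < n)  # -> result = False

Answer: False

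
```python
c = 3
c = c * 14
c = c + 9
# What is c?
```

Trace (tracking c):
c = 3  # -> c = 3
c = c * 14  # -> c = 42
c = c + 9  # -> c = 51

Answer: 51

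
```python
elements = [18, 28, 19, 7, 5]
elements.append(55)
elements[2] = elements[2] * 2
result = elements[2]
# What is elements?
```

Trace (tracking elements):
elements = [18, 28, 19, 7, 5]  # -> elements = [18, 28, 19, 7, 5]
elements.append(55)  # -> elements = [18, 28, 19, 7, 5, 55]
elements[2] = elements[2] * 2  # -> elements = [18, 28, 38, 7, 5, 55]
result = elements[2]  # -> result = 38

Answer: [18, 28, 38, 7, 5, 55]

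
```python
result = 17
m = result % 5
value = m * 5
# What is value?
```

Answer: 10

Derivation:
Trace (tracking value):
result = 17  # -> result = 17
m = result % 5  # -> m = 2
value = m * 5  # -> value = 10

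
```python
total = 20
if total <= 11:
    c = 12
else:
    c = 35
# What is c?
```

Trace (tracking c):
total = 20  # -> total = 20
if total <= 11:  # condition is False
else:
    c = 35  # -> c = 35

Answer: 35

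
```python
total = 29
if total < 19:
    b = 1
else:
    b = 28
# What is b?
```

Answer: 28

Derivation:
Trace (tracking b):
total = 29  # -> total = 29
if total < 19:  # condition is False
else:
    b = 28  # -> b = 28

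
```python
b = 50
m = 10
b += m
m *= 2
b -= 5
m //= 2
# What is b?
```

Answer: 55

Derivation:
Trace (tracking b):
b = 50  # -> b = 50
m = 10  # -> m = 10
b += m  # -> b = 60
m *= 2  # -> m = 20
b -= 5  # -> b = 55
m //= 2  # -> m = 10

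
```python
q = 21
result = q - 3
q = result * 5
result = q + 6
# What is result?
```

Answer: 96

Derivation:
Trace (tracking result):
q = 21  # -> q = 21
result = q - 3  # -> result = 18
q = result * 5  # -> q = 90
result = q + 6  # -> result = 96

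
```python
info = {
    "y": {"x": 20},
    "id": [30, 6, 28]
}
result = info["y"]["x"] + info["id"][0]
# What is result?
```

Answer: 50

Derivation:
Trace (tracking result):
info = {'y': {'x': 20}, 'id': [30, 6, 28]}  # -> info = {'y': {'x': 20}, 'id': [30, 6, 28]}
result = info['y']['x'] + info['id'][0]  # -> result = 50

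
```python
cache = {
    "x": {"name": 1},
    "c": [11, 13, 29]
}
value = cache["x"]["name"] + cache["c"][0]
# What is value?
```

Trace (tracking value):
cache = {'x': {'name': 1}, 'c': [11, 13, 29]}  # -> cache = {'x': {'name': 1}, 'c': [11, 13, 29]}
value = cache['x']['name'] + cache['c'][0]  # -> value = 12

Answer: 12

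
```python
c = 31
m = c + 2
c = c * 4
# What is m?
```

Trace (tracking m):
c = 31  # -> c = 31
m = c + 2  # -> m = 33
c = c * 4  # -> c = 124

Answer: 33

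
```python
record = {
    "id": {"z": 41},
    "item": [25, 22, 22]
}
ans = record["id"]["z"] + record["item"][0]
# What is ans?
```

Answer: 66

Derivation:
Trace (tracking ans):
record = {'id': {'z': 41}, 'item': [25, 22, 22]}  # -> record = {'id': {'z': 41}, 'item': [25, 22, 22]}
ans = record['id']['z'] + record['item'][0]  # -> ans = 66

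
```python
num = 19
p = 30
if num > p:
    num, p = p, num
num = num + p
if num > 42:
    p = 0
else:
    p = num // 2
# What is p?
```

Answer: 0

Derivation:
Trace (tracking p):
num = 19  # -> num = 19
p = 30  # -> p = 30
if num > p:  # condition is False
num = num + p  # -> num = 49
if num > 42:  # condition is True
    p = 0  # -> p = 0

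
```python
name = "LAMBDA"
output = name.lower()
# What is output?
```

Answer: 'lambda'

Derivation:
Trace (tracking output):
name = 'LAMBDA'  # -> name = 'LAMBDA'
output = name.lower()  # -> output = 'lambda'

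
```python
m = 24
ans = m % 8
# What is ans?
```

Trace (tracking ans):
m = 24  # -> m = 24
ans = m % 8  # -> ans = 0

Answer: 0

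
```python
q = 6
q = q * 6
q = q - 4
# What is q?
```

Answer: 32

Derivation:
Trace (tracking q):
q = 6  # -> q = 6
q = q * 6  # -> q = 36
q = q - 4  # -> q = 32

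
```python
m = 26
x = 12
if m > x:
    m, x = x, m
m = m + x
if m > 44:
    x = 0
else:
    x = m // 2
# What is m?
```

Trace (tracking m):
m = 26  # -> m = 26
x = 12  # -> x = 12
if m > x:  # condition is True
    m, x = (x, m)  # -> m = 12, x = 26
m = m + x  # -> m = 38
if m > 44:  # condition is False
else:
    x = m // 2  # -> x = 19

Answer: 38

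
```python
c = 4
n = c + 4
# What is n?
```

Trace (tracking n):
c = 4  # -> c = 4
n = c + 4  # -> n = 8

Answer: 8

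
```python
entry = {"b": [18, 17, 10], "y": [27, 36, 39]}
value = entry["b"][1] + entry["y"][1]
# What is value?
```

Trace (tracking value):
entry = {'b': [18, 17, 10], 'y': [27, 36, 39]}  # -> entry = {'b': [18, 17, 10], 'y': [27, 36, 39]}
value = entry['b'][1] + entry['y'][1]  # -> value = 53

Answer: 53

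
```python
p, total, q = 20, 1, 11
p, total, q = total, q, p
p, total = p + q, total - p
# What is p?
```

Trace (tracking p):
p, total, q = (20, 1, 11)  # -> p = 20, total = 1, q = 11
p, total, q = (total, q, p)  # -> p = 1, total = 11, q = 20
p, total = (p + q, total - p)  # -> p = 21, total = 10

Answer: 21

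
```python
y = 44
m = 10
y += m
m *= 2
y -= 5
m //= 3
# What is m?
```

Trace (tracking m):
y = 44  # -> y = 44
m = 10  # -> m = 10
y += m  # -> y = 54
m *= 2  # -> m = 20
y -= 5  # -> y = 49
m //= 3  # -> m = 6

Answer: 6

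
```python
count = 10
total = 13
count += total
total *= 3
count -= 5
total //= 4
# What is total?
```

Trace (tracking total):
count = 10  # -> count = 10
total = 13  # -> total = 13
count += total  # -> count = 23
total *= 3  # -> total = 39
count -= 5  # -> count = 18
total //= 4  # -> total = 9

Answer: 9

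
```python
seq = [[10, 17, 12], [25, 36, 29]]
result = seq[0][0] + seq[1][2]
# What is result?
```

Answer: 39

Derivation:
Trace (tracking result):
seq = [[10, 17, 12], [25, 36, 29]]  # -> seq = [[10, 17, 12], [25, 36, 29]]
result = seq[0][0] + seq[1][2]  # -> result = 39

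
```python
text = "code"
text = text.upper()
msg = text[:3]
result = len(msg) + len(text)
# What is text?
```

Answer: 'CODE'

Derivation:
Trace (tracking text):
text = 'code'  # -> text = 'code'
text = text.upper()  # -> text = 'CODE'
msg = text[:3]  # -> msg = 'COD'
result = len(msg) + len(text)  # -> result = 7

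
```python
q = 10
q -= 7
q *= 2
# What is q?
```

Answer: 6

Derivation:
Trace (tracking q):
q = 10  # -> q = 10
q -= 7  # -> q = 3
q *= 2  # -> q = 6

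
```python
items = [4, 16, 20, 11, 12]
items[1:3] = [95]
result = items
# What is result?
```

Trace (tracking result):
items = [4, 16, 20, 11, 12]  # -> items = [4, 16, 20, 11, 12]
items[1:3] = [95]  # -> items = [4, 95, 11, 12]
result = items  # -> result = [4, 95, 11, 12]

Answer: [4, 95, 11, 12]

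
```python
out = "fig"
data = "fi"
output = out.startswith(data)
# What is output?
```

Trace (tracking output):
out = 'fig'  # -> out = 'fig'
data = 'fi'  # -> data = 'fi'
output = out.startswith(data)  # -> output = True

Answer: True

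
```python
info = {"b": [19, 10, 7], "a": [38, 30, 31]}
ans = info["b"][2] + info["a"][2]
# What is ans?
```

Answer: 38

Derivation:
Trace (tracking ans):
info = {'b': [19, 10, 7], 'a': [38, 30, 31]}  # -> info = {'b': [19, 10, 7], 'a': [38, 30, 31]}
ans = info['b'][2] + info['a'][2]  # -> ans = 38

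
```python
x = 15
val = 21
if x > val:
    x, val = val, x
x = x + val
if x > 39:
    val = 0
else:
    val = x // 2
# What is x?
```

Trace (tracking x):
x = 15  # -> x = 15
val = 21  # -> val = 21
if x > val:  # condition is False
x = x + val  # -> x = 36
if x > 39:  # condition is False
else:
    val = x // 2  # -> val = 18

Answer: 36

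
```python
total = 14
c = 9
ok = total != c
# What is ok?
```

Answer: True

Derivation:
Trace (tracking ok):
total = 14  # -> total = 14
c = 9  # -> c = 9
ok = total != c  # -> ok = True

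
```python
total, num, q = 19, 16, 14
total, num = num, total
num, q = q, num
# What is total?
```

Trace (tracking total):
total, num, q = (19, 16, 14)  # -> total = 19, num = 16, q = 14
total, num = (num, total)  # -> total = 16, num = 19
num, q = (q, num)  # -> num = 14, q = 19

Answer: 16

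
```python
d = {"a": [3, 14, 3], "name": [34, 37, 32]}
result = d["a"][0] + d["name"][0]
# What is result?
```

Answer: 37

Derivation:
Trace (tracking result):
d = {'a': [3, 14, 3], 'name': [34, 37, 32]}  # -> d = {'a': [3, 14, 3], 'name': [34, 37, 32]}
result = d['a'][0] + d['name'][0]  # -> result = 37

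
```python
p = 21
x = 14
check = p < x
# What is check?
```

Answer: False

Derivation:
Trace (tracking check):
p = 21  # -> p = 21
x = 14  # -> x = 14
check = p < x  # -> check = False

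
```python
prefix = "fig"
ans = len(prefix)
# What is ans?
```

Trace (tracking ans):
prefix = 'fig'  # -> prefix = 'fig'
ans = len(prefix)  # -> ans = 3

Answer: 3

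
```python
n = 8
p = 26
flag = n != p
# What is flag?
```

Trace (tracking flag):
n = 8  # -> n = 8
p = 26  # -> p = 26
flag = n != p  # -> flag = True

Answer: True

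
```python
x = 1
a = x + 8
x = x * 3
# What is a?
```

Answer: 9

Derivation:
Trace (tracking a):
x = 1  # -> x = 1
a = x + 8  # -> a = 9
x = x * 3  # -> x = 3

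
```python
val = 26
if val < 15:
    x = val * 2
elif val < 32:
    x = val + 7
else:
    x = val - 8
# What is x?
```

Trace (tracking x):
val = 26  # -> val = 26
if val < 15:  # condition is False
elif val < 32:  # condition is True
    x = val + 7  # -> x = 33

Answer: 33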